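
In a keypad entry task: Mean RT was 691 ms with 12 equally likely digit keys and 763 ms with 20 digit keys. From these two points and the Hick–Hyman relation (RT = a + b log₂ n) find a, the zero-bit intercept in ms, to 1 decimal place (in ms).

Slope: b = (763 − 691) / (log₂ 20 − log₂ 12) = 72/0.7370 = 97.698 ms/bit.
Intercept: a = 691 − 97.698·log₂(12) = 340.757 ms.

340.8 ms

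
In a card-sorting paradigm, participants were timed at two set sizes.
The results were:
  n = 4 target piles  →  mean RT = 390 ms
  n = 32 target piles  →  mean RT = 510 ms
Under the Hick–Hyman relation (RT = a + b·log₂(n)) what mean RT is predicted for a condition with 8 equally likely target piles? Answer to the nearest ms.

With log₂ n on the abscissa the relation is linear; from the two conditions:
  b = (510 − 390) / (log₂ 32 − log₂ 4) = 120 / (5 − 2) = 40 ms/bit
  a = 390 − 40 × 2 = 310 ms
Then RT(8) = 310 + 40 × log₂ 8 = 310 + 40 × 3 ≈ 430.000 ms.

430 ms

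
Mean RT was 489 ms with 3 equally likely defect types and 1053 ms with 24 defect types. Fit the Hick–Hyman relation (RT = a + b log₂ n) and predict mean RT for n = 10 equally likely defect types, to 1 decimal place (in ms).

815.5 ms

Solve the two-equation system in a and b:
  b = (1053 − 489) / (log₂ 24 − log₂ 3) = 564 / (4.5850 − 1.5850) = 188.000 ms/bit
  a = 489 − 188.000 × 1.5850 = 191.027 ms
Then RT(10) = 191.027 + 188.000 × log₂ 10 = 191.027 + 188.000 × 3.3219 ≈ 815.550 ms.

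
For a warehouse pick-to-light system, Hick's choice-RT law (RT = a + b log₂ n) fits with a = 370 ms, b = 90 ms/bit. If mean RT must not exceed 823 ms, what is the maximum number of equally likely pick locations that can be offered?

Set 370 + 90·log₂ n ≤ 823 → log₂ n ≤ (823 − 370)/90 = 5.0333.
So n ≤ 2^5.0333 = 32.748; the largest integer n is 32.

32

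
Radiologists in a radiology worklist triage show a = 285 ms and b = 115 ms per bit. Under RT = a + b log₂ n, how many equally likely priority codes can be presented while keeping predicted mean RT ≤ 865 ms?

32

Set 285 + 115·log₂ n ≤ 865 → log₂ n ≤ (865 − 285)/115 = 5.0435.
So n ≤ 2^5.0435 = 32.979; the largest integer n is 32.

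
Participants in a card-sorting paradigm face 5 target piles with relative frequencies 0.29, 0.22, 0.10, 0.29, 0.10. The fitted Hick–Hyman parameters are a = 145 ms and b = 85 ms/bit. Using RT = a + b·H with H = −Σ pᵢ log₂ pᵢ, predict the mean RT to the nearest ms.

Entropy contributions −pᵢ log₂ pᵢ: 0.5179, 0.4806, 0.3322, 0.5179, 0.3322; sum H = 2.1808 bits.
RT = a + bH = 145 + 85·2.1808 = 330.37 ms.

330 ms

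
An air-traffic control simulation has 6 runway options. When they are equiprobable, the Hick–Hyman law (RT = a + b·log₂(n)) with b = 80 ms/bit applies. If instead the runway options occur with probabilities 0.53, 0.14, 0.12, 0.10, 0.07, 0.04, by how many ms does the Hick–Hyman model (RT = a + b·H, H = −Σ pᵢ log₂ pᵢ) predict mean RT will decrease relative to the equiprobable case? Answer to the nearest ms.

Equiprobable entropy H₀ = log₂ 6 = 2.5850 bits.
Skewed entropy H = −Σ pᵢ log₂ pᵢ = 2.0361 bits.
ΔRT = b·(H₀ − H) = 80 × 0.5488 = 43.91 ms.

44 ms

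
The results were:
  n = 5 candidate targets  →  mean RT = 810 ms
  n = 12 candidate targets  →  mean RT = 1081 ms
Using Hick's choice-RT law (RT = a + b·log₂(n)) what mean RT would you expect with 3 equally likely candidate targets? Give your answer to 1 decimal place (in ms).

Fit slope and intercept:
  b = (1081 − 810) / (log₂ 12 − log₂ 5) = 271 / (3.5850 − 2.3219) = 214.563 ms/bit
  a = 810 − 214.563 × 2.3219 = 311.801 ms
Then RT(3) = 311.801 + 214.563 × log₂ 3 = 311.801 + 214.563 × 1.5850 ≈ 651.875 ms.

651.9 ms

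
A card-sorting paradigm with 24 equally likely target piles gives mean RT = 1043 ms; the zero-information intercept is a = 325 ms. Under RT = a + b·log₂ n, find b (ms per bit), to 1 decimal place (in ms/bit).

156.6 ms/bit

log₂(24) = 4.5850 bits.
b = (RT − a)/log₂ n = (1043 − 325) / 4.5850 = 156.599 ms/bit.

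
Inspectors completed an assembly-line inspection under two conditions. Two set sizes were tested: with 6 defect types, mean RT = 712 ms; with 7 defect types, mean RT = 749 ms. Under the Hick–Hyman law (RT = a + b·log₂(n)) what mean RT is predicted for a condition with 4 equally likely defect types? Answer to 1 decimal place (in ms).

Fit slope and intercept:
  b = (749 − 712) / (log₂ 7 − log₂ 6) = 37 / (2.8074 − 2.5850) = 166.373 ms/bit
  a = 712 − 166.373 × 2.5850 = 281.933 ms
Then RT(4) = 281.933 + 166.373 × log₂ 4 = 281.933 + 166.373 × 2 ≈ 614.678 ms.

614.7 ms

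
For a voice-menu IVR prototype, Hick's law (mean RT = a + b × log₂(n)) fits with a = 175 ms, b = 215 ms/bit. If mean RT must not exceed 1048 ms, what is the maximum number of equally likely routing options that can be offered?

Information budget: (1048 − 175)/215 = 4.0605 bits, so n ≤ 2^4.0605 = 16.685 → at most 16.

16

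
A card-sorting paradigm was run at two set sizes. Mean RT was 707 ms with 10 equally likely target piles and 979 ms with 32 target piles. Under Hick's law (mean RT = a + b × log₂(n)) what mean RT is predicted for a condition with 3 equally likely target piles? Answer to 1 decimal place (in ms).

With log₂ n on the abscissa the relation is linear; from the two conditions:
  b = (979 − 707) / (log₂ 32 − log₂ 10) = 272 / (5 − 3.3219) = 162.091 ms/bit
  a = 707 − 162.091 × 3.3219 = 168.546 ms
Then RT(3) = 168.546 + 162.091 × log₂ 3 = 168.546 + 162.091 × 1.5850 ≈ 425.454 ms.

425.5 ms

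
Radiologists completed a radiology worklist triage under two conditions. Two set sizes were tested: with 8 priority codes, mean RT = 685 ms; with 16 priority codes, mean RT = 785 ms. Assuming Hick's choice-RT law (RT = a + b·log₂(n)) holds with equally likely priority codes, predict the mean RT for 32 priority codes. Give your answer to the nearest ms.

885 ms

Solve the two-equation system in a and b:
  b = (785 − 685) / (log₂ 16 − log₂ 8) = 100 / (4 − 3) = 100 ms/bit
  a = 685 − 100 × 3 = 385 ms
Then RT(32) = 385 + 100 × log₂ 32 = 385 + 100 × 5 ≈ 885.000 ms.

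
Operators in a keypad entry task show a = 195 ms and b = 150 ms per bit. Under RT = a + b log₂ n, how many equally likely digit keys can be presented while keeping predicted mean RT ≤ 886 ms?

24

Set 195 + 150·log₂ n ≤ 886 → log₂ n ≤ (886 − 195)/150 = 4.6067.
So n ≤ 2^4.6067 = 24.364; the largest integer n is 24.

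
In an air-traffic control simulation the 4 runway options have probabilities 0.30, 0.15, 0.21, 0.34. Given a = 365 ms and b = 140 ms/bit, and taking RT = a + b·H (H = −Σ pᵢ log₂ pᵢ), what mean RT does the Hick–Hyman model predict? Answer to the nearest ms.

636 ms

Entropy contributions −pᵢ log₂ pᵢ: 0.5211, 0.4105, 0.4728, 0.5292; sum H = 1.9336 bits.
RT = a + bH = 365 + 140·1.9336 = 635.71 ms.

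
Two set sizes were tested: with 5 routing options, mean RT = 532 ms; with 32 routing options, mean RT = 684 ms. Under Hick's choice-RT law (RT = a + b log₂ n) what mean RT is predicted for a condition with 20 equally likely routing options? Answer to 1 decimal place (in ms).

With log₂ n on the abscissa the relation is linear; from the two conditions:
  b = (684 − 532) / (log₂ 32 − log₂ 5) = 152 / (5 − 2.3219) = 56.757 ms/bit
  a = 532 − 56.757 × 2.3219 = 400.214 ms
Then RT(20) = 400.214 + 56.757 × log₂ 20 = 400.214 + 56.757 × 4.3219 ≈ 645.515 ms.

645.5 ms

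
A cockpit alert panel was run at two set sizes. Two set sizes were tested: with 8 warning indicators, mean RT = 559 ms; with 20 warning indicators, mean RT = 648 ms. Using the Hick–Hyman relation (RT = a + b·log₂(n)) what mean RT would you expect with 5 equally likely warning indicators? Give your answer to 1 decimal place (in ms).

Fit slope and intercept:
  b = (648 − 559) / (log₂ 20 − log₂ 8) = 89 / (4.3219 − 3) = 67.326 ms/bit
  a = 559 − 67.326 × 3 = 357.022 ms
Then RT(5) = 357.022 + 67.326 × log₂ 5 = 357.022 + 67.326 × 2.3219 ≈ 513.348 ms.

513.3 ms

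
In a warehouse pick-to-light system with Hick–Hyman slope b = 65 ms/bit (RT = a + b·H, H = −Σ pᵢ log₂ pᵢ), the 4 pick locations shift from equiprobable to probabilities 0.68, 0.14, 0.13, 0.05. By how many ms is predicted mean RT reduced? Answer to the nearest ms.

Equiprobable entropy H₀ = log₂ 4 = 2.0000 bits.
Skewed entropy H = −Σ pᵢ log₂ pᵢ = 1.3742 bits.
ΔRT = b·(H₀ − H) = 65 × 0.6258 = 40.68 ms.

41 ms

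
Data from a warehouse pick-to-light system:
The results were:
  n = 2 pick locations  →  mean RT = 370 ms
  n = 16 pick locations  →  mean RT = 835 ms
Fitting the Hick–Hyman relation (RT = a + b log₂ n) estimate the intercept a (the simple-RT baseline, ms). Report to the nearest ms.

215 ms

The slope on a log₂ axis is (835 − 370) / (4 − 1) = 155 ms/bit.
a = RT₁ − b·log₂ n₁ = 370 − 155 × 1 = 215.000 ms.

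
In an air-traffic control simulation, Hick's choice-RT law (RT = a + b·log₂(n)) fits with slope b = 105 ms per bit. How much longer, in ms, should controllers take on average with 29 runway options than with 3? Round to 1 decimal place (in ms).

343.7 ms

Only the slope matters, since a is common to both: ΔRT = b·log₂(n₂/n₁).
log₂(29) − log₂(3) = 4.8580 − 1.5850 = 3.2730.
ΔRT = 105 × 3.2730 = 343.667 ms.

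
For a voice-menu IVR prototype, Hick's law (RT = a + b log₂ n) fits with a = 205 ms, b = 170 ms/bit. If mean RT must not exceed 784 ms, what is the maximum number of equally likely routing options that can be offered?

10

Set 205 + 170·log₂ n ≤ 784 → log₂ n ≤ (784 − 205)/170 = 3.4059.
So n ≤ 2^3.4059 = 10.599; the largest integer n is 10.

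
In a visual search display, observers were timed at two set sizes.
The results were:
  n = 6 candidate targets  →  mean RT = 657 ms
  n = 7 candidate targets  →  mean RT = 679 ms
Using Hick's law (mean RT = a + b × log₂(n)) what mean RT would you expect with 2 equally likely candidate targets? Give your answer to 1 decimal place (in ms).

Solve the two-equation system in a and b:
  b = (679 − 657) / (log₂ 7 − log₂ 6) = 22 / (2.8074 − 2.5850) = 98.924 ms/bit
  a = 657 − 98.924 × 2.5850 = 401.285 ms
Then RT(2) = 401.285 + 98.924 × log₂ 2 = 401.285 + 98.924 × 1 ≈ 500.209 ms.

500.2 ms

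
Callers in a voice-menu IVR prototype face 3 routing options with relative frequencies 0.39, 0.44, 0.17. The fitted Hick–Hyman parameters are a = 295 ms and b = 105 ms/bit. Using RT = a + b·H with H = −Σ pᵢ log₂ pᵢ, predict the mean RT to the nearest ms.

451 ms

Entropy contributions −pᵢ log₂ pᵢ: 0.5298, 0.5211, 0.4346; sum H = 1.4855 bits.
RT = a + bH = 295 + 105·1.4855 = 450.98 ms.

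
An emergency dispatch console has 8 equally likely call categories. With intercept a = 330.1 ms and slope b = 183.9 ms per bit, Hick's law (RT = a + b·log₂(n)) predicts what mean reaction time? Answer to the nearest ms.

882 ms

log₂(8) = 3 bits, so RT = 330.1 + 183.9 × 3 ≈ 881.800 ms.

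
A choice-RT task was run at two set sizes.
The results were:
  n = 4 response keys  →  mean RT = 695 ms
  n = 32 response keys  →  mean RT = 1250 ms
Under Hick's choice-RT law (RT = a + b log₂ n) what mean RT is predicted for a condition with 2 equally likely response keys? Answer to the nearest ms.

With log₂ n on the abscissa the relation is linear; from the two conditions:
  b = (1250 − 695) / (log₂ 32 − log₂ 4) = 555 / (5 − 2) = 185 ms/bit
  a = 695 − 185 × 2 = 325 ms
Then RT(2) = 325 + 185 × log₂ 2 = 325 + 185 × 1 ≈ 510.000 ms.

510 ms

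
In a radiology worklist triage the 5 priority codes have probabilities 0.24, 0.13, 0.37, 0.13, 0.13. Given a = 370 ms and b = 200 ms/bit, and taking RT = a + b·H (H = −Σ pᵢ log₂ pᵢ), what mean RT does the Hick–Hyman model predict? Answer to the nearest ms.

H = 0.24·log₂(1/0.24) + 0.13·log₂(1/0.13) + 0.37·log₂(1/0.37) + 0.13·log₂(1/0.13) + 0.13·log₂(1/0.13) = 2.1728 bits.
RT = 370 + 200 × 2.1728 = 804.56 ms.

805 ms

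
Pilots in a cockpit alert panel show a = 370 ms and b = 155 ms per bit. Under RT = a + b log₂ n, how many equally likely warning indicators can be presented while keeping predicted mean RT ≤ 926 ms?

Information budget: (926 − 370)/155 = 3.5871 bits, so n ≤ 2^3.5871 = 12.018 → at most 12.

12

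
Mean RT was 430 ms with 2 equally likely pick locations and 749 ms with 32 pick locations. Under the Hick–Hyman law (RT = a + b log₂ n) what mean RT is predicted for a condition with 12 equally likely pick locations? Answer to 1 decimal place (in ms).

With log₂ n on the abscissa the relation is linear; from the two conditions:
  b = (749 − 430) / (log₂ 32 − log₂ 2) = 319 / (5 − 1) = 79.750 ms/bit
  a = 430 − 79.750 × 1 = 350.250 ms
Then RT(12) = 350.250 + 79.750 × log₂ 12 = 350.250 + 79.750 × 3.5850 ≈ 636.151 ms.

636.2 ms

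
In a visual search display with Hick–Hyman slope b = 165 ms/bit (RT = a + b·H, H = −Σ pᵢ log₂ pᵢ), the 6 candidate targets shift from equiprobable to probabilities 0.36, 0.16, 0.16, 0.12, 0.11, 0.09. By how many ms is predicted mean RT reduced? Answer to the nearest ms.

The RT saving is b·ΔH. Equiprobable H₀ = log₂(6) = 2.5850 bits; with the given probabilities H = 2.4067 bits.
b·(H₀ − H) = 165 × (2.5850 − 2.4067) = 29.42 ms.

29 ms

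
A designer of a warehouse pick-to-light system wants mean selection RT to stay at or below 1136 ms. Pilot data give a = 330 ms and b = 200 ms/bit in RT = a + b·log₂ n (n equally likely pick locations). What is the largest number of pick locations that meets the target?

16

Information budget: (1136 − 330)/200 = 4.0300 bits, so n ≤ 2^4.0300 = 16.336 → at most 16.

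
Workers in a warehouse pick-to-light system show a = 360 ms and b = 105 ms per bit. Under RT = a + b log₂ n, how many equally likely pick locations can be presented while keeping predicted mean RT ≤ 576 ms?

Information budget: (576 − 360)/105 = 2.0571 bits, so n ≤ 2^2.0571 = 4.162 → at most 4.

4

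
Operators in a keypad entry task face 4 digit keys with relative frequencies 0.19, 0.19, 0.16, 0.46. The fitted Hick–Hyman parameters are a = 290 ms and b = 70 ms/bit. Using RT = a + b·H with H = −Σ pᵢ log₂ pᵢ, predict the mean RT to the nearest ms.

419 ms

H = 0.19·log₂(1/0.19) + 0.19·log₂(1/0.19) + 0.16·log₂(1/0.16) + 0.46·log₂(1/0.46) = 1.8488 bits.
RT = 290 + 70 × 1.8488 = 419.42 ms.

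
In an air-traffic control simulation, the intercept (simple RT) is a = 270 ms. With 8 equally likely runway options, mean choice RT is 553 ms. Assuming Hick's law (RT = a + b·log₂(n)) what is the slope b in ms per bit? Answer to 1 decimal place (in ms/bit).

log₂(8) = 3 bits.
b = (RT − a)/log₂ n = (553 − 270) / 3 = 94.333 ms/bit.

94.3 ms/bit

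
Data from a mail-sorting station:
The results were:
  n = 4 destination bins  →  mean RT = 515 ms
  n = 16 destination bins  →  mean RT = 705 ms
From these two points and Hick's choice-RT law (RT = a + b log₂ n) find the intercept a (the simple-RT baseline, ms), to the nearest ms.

The slope on a log₂ axis is (705 − 515) / (4 − 2) = 95 ms/bit.
a = RT₁ − b·log₂ n₁ = 515 − 95 × 2 = 325.000 ms.

325 ms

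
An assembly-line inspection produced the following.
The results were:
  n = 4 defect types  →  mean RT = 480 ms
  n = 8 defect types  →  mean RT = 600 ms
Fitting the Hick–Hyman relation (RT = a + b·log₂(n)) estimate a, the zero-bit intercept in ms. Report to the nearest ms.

240 ms

Slope: b = (600 − 480) / (log₂ 8 − log₂ 4) = 120/1.0000 = 120 ms/bit.
a = RT₁ − b·log₂ n₁ = 480 − 120 × 2 = 240.000 ms.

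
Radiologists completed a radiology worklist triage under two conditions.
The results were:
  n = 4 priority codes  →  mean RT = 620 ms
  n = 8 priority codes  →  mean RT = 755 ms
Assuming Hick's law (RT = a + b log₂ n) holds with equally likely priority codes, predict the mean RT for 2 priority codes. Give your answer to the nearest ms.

485 ms

RT is linear in log₂ n, so two points fix the line:
  b = (755 − 620) / (log₂ 8 − log₂ 4) = 135 / (3 − 2) = 135 ms/bit
  a = 620 − 135 × 2 = 350 ms
Then RT(2) = 350 + 135 × log₂ 2 = 350 + 135 × 1 ≈ 485.000 ms.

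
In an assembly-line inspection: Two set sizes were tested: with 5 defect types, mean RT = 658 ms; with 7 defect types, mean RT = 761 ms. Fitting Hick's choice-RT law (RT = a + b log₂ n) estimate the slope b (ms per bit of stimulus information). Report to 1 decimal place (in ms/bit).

212.2 ms/bit

Slope: b = (761 − 658) / (log₂ 7 − log₂ 5) = 103/0.4854 = 212.184 ms/bit.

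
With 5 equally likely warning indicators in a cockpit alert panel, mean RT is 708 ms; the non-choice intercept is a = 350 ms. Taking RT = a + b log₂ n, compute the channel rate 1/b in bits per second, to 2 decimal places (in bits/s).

6.49 bits/s

b = (708 − 350)/log₂ 5 = 358/2.3219 = 154.182 ms per bit = 0.15418 s/bit; the reciprocal is 6.486 bits/s.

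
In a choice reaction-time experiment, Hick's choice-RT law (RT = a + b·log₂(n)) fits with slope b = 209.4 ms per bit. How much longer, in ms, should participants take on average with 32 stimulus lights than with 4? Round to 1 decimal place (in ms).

628.2 ms

ΔRT = (a + b log₂ n₂) − (a + b log₂ n₁) = b·(log₂ n₂ − log₂ n₁).
log₂(32) − log₂(4) = log₂(32/4) = log₂(8) = 3.
ΔRT = 209.4 × 3.0000 = 628.200 ms.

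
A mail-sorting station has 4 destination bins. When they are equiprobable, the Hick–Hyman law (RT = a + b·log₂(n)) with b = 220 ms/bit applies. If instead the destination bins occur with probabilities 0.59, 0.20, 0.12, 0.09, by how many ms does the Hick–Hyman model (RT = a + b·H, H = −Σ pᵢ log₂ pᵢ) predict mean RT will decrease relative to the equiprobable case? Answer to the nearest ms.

Equiprobable entropy H₀ = log₂ 4 = 2.0000 bits.
Skewed entropy H = −Σ pᵢ log₂ pᵢ = 1.5932 bits.
ΔRT = b·(H₀ − H) = 220 × 0.4068 = 89.49 ms.

89 ms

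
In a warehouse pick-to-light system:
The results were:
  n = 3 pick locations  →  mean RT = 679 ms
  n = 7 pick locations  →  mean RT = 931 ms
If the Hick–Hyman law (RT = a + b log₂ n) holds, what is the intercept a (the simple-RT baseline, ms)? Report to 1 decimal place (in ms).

b = (RT₂ − RT₁)/(log₂ n₂ − log₂ n₁) = (931 − 679)/(2.8074 − 1.5850) = 206.153 ms/bit.
Intercept: a = 679 − 206.153·log₂(3) = 352.255 ms.

352.3 ms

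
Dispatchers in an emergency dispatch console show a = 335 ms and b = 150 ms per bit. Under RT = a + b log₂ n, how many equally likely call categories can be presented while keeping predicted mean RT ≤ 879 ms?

12

150·log₂ n ≤ 879 − 335 = 544, giving log₂ n ≤ 3.6267 and n ≤ 12.352. The largest whole number is 12.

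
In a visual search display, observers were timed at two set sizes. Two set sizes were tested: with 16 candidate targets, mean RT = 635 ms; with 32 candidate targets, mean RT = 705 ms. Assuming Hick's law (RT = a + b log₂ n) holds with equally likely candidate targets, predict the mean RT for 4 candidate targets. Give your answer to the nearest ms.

495 ms

Solve the two-equation system in a and b:
  b = (705 − 635) / (log₂ 32 − log₂ 16) = 70 / (5 − 4) = 70 ms/bit
  a = 635 − 70 × 4 = 355 ms
Then RT(4) = 355 + 70 × log₂ 4 = 355 + 70 × 2 ≈ 495.000 ms.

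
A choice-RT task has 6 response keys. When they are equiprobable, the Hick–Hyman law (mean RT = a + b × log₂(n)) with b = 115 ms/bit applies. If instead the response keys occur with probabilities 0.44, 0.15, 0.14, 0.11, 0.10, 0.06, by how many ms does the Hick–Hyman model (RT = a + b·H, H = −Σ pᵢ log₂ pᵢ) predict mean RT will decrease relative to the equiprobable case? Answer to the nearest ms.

38 ms

The RT saving is b·ΔH. Equiprobable H₀ = log₂(6) = 2.5850 bits; with the given probabilities H = 2.2548 bits.
b·(H₀ − H) = 115 × (2.5850 − 2.2548) = 37.97 ms.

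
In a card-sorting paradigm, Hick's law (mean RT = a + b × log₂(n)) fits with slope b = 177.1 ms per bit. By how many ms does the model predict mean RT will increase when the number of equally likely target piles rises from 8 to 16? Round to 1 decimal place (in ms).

177.1 ms

Only the slope matters, since a is common to both: ΔRT = b·log₂(n₂/n₁).
log₂(16) − log₂(8) = log₂(16/8) = log₂(2) = 1.
ΔRT = 177.1 × 1.0000 = 177.100 ms.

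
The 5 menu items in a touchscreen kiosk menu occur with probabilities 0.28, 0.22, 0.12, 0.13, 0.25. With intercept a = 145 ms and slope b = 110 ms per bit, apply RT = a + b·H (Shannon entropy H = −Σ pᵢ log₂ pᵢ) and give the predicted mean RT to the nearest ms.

H = 0.28·log₂(1/0.28) + 0.22·log₂(1/0.22) + 0.12·log₂(1/0.12) + 0.13·log₂(1/0.13) + 0.25·log₂(1/0.25) = 2.2445 bits.
RT = 145 + 110 × 2.2445 = 391.90 ms.

392 ms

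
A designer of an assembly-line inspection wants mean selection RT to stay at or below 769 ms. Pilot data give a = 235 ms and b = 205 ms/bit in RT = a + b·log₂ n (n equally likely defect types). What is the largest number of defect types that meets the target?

205·log₂ n ≤ 769 − 235 = 534, giving log₂ n ≤ 2.6049 and n ≤ 6.083. The largest whole number is 6.

6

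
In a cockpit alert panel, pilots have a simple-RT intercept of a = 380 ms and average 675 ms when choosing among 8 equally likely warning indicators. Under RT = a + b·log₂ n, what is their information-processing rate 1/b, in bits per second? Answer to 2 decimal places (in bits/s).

10.17 bits/s

b = (675 − 380)/log₂ 8 = 295/3 = 98.333 ms per bit = 0.09833 s/bit; the reciprocal is 10.169 bits/s.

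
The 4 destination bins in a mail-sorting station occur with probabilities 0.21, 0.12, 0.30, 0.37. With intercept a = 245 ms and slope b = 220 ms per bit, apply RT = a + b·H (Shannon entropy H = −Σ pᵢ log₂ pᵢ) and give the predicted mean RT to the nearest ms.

661 ms

H = 0.21·log₂(1/0.21) + 0.12·log₂(1/0.12) + 0.30·log₂(1/0.30) + 0.37·log₂(1/0.37) = 1.8917 bits.
RT = 245 + 220 × 1.8917 = 661.18 ms.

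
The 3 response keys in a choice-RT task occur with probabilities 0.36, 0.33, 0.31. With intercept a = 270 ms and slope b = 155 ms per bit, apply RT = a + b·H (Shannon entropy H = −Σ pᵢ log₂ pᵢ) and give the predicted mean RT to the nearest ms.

515 ms

Entropy contributions −pᵢ log₂ pᵢ: 0.5306, 0.5278, 0.5238; sum H = 1.5822 bits.
RT = a + bH = 270 + 155·1.5822 = 515.25 ms.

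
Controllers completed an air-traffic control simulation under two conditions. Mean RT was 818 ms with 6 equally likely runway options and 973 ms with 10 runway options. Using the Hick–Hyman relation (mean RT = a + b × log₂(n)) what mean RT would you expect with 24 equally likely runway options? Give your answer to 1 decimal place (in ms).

1238.6 ms

With log₂ n on the abscissa the relation is linear; from the two conditions:
  b = (973 − 818) / (log₂ 10 − log₂ 6) = 155 / (3.3219 − 2.5850) = 210.322 ms/bit
  a = 818 − 210.322 × 2.5850 = 274.326 ms
Then RT(24) = 274.326 + 210.322 × log₂ 24 = 274.326 + 210.322 × 4.5850 ≈ 1238.644 ms.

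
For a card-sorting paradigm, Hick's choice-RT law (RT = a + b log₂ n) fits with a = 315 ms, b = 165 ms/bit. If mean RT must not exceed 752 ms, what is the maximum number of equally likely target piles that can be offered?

Set 315 + 165·log₂ n ≤ 752 → log₂ n ≤ (752 − 315)/165 = 2.6485.
So n ≤ 2^2.6485 = 6.270; the largest integer n is 6.

6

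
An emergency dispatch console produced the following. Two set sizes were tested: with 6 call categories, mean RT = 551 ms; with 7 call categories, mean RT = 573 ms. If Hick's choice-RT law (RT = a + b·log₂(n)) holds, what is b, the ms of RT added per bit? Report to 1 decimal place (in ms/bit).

98.9 ms/bit

The slope on a log₂ axis is (573 − 551) / (2.8074 − 2.5850) = 98.924 ms/bit.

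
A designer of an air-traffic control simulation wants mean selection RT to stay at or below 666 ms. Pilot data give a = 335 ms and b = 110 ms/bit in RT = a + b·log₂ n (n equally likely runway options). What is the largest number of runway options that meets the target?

8

110·log₂ n ≤ 666 − 335 = 331, giving log₂ n ≤ 3.0091 and n ≤ 8.051. The largest whole number is 8.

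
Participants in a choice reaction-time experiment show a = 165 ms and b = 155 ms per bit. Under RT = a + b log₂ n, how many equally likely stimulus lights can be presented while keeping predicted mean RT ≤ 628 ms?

7

155·log₂ n ≤ 628 − 165 = 463, giving log₂ n ≤ 2.9871 and n ≤ 7.929. The largest whole number is 7.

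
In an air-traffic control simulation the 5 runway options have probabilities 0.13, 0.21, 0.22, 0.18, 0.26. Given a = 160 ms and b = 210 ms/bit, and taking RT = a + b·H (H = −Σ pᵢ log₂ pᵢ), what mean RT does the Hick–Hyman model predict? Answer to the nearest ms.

640 ms

Entropy contributions −pᵢ log₂ pᵢ: 0.3826, 0.4728, 0.4806, 0.4453, 0.5053; sum H = 2.2866 bits.
RT = a + bH = 160 + 210·2.2866 = 640.19 ms.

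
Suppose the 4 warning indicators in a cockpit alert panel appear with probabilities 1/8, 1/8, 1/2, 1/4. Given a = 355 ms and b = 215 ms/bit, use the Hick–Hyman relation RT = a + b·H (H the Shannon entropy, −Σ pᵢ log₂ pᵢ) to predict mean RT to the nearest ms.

H = −Σ pᵢ log₂ pᵢ = 0.125·3 + 0.125·3 + 0.5·1 + 0.25·2 = 1.750 bits.
RT = 355 + 215 × 1.750 = 731.25 ms.

731 ms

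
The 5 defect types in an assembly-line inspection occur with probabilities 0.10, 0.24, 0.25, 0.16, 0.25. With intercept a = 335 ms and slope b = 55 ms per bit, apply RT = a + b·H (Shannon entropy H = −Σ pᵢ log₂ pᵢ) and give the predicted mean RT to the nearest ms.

H = 0.10·log₂(1/0.10) + 0.24·log₂(1/0.24) + 0.25·log₂(1/0.25) + 0.16·log₂(1/0.16) + 0.25·log₂(1/0.25) = 2.2493 bits.
RT = 335 + 55 × 2.2493 = 458.71 ms.

459 ms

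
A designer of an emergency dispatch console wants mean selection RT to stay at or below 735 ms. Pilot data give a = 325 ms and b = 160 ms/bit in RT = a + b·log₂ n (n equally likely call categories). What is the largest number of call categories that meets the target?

160·log₂ n ≤ 735 − 325 = 410, giving log₂ n ≤ 2.5625 and n ≤ 5.907. The largest whole number is 5.

5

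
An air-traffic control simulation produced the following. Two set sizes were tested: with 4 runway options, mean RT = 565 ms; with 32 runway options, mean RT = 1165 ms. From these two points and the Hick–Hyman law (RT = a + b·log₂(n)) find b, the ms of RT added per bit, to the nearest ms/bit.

b = (RT₂ − RT₁)/(log₂ n₂ − log₂ n₁) = (1165 − 565)/(5 − 2) = 200 ms/bit.

200 ms/bit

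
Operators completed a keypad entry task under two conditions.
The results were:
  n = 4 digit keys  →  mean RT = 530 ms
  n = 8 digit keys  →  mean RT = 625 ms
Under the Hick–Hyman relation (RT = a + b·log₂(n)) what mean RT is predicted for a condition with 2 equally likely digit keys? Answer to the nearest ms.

Solve the two-equation system in a and b:
  b = (625 − 530) / (log₂ 8 − log₂ 4) = 95 / (3 − 2) = 95 ms/bit
  a = 530 − 95 × 2 = 340 ms
Then RT(2) = 340 + 95 × log₂ 2 = 340 + 95 × 1 ≈ 435.000 ms.

435 ms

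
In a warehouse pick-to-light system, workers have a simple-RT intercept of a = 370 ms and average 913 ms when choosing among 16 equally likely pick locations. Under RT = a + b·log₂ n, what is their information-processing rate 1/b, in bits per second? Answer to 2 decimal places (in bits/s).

Choice component = 913 − 370 = 543 ms over log₂(16) = 4 bits.
b = 543 / 4 = 135.750 ms/bit, so 1/b = 7.366 bits/s.

7.37 bits/s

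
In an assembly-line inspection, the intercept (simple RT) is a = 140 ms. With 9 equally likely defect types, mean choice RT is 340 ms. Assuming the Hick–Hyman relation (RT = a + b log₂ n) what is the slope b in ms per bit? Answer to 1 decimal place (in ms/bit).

9 alternatives carry log₂ 9 = 3.1699 bits; the choice cost is 340 − 140 = 200 ms, so b = 200/3.1699 = 63.093 ms/bit.

63.1 ms/bit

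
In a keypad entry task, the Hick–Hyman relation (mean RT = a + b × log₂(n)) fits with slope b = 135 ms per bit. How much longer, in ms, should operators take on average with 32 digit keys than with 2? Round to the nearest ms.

540 ms

Only the slope matters, since a is common to both: ΔRT = b·log₂(n₂/n₁).
log₂(32) − log₂(2) = log₂(32/2) = log₂(16) = 4.
ΔRT = 135 × 4.0000 = 540.000 ms.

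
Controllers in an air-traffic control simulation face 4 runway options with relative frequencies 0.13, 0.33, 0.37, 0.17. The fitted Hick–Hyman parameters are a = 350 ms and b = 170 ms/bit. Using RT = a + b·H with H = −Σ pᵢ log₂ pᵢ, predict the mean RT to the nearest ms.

669 ms

H = 0.13·log₂(1/0.13) + 0.33·log₂(1/0.33) + 0.37·log₂(1/0.37) + 0.17·log₂(1/0.17) = 1.8758 bits.
RT = 350 + 170 × 1.8758 = 668.88 ms.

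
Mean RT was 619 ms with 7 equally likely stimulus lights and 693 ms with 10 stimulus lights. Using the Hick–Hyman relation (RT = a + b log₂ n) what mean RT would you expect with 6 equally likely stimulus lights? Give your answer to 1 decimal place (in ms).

587.0 ms

With log₂ n on the abscissa the relation is linear; from the two conditions:
  b = (693 − 619) / (log₂ 10 − log₂ 7) = 74 / (3.3219 − 2.8074) = 143.809 ms/bit
  a = 619 − 143.809 × 2.8074 = 215.278 ms
Then RT(6) = 215.278 + 143.809 × log₂ 6 = 215.278 + 143.809 × 2.5850 ≈ 587.018 ms.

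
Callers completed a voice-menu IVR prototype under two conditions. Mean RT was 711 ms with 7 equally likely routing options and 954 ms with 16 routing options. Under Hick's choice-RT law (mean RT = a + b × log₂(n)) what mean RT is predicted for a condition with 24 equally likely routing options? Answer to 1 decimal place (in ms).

1073.2 ms

Solve the two-equation system in a and b:
  b = (954 − 711) / (log₂ 16 − log₂ 7) = 243 / (4 − 2.8074) = 203.749 ms/bit
  a = 711 − 203.749 × 2.8074 = 139.005 ms
Then RT(24) = 139.005 + 203.749 × log₂ 24 = 139.005 + 203.749 × 4.5850 ≈ 1073.185 ms.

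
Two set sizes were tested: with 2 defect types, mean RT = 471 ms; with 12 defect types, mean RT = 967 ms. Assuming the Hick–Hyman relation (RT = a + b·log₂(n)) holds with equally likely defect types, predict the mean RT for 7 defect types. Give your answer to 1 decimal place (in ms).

817.8 ms

With log₂ n on the abscissa the relation is linear; from the two conditions:
  b = (967 − 471) / (log₂ 12 − log₂ 2) = 496 / (3.5850 − 1) = 191.879 ms/bit
  a = 471 − 191.879 × 1 = 279.121 ms
Then RT(7) = 279.121 + 191.879 × log₂ 7 = 279.121 + 191.879 × 2.8074 ≈ 817.793 ms.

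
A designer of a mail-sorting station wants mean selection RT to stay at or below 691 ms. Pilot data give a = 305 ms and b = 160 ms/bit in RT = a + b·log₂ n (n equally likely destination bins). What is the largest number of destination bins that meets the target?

Set 305 + 160·log₂ n ≤ 691 → log₂ n ≤ (691 − 305)/160 = 2.4125.
So n ≤ 2^2.4125 = 5.324; the largest integer n is 5.

5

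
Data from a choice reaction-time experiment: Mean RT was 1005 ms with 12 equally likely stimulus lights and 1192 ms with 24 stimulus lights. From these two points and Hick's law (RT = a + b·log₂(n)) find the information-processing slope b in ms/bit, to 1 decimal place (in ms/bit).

187.0 ms/bit

The slope on a log₂ axis is (1192 − 1005) / (4.5850 − 3.5850) = 187.000 ms/bit.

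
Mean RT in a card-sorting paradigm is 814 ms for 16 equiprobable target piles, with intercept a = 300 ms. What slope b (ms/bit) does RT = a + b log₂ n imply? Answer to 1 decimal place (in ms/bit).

log₂(16) = 4 bits.
b = (RT − a)/log₂ n = (814 − 300) / 4 = 128.500 ms/bit.

128.5 ms/bit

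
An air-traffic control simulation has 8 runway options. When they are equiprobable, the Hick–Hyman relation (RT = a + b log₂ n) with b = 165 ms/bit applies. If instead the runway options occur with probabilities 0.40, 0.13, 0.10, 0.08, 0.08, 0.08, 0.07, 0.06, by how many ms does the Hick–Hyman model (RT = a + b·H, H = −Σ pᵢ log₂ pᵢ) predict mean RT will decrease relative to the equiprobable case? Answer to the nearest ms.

61 ms

Equiprobable entropy H₀ = log₂ 8 = 3.0000 bits.
Skewed entropy H = −Σ pᵢ log₂ pᵢ = 2.6302 bits.
ΔRT = b·(H₀ − H) = 165 × 0.3698 = 61.01 ms.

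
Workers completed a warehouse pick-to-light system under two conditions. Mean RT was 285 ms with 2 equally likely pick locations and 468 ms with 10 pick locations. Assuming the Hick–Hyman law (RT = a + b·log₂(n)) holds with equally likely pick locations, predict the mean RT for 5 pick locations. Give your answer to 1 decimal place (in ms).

389.2 ms

With log₂ n on the abscissa the relation is linear; from the two conditions:
  b = (468 − 285) / (log₂ 10 − log₂ 2) = 183 / (3.3219 − 1) = 78.814 ms/bit
  a = 285 − 78.814 × 1 = 206.186 ms
Then RT(5) = 206.186 + 78.814 × log₂ 5 = 206.186 + 78.814 × 2.3219 ≈ 389.186 ms.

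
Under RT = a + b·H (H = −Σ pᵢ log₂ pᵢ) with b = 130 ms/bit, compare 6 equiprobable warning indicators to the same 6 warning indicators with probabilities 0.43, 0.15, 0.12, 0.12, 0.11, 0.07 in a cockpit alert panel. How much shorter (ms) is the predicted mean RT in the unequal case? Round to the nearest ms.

Equiprobable entropy H₀ = log₂ 6 = 2.5850 bits.
Skewed entropy H = −Σ pᵢ log₂ pᵢ = 2.2871 bits.
ΔRT = b·(H₀ − H) = 130 × 0.2979 = 38.72 ms.

39 ms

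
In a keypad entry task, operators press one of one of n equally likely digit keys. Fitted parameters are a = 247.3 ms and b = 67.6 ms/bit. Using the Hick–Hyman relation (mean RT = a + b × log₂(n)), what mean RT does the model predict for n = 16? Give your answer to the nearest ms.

log₂(16) = 4 bits, so RT = 247.3 + 67.6 × 4 ≈ 517.700 ms.

518 ms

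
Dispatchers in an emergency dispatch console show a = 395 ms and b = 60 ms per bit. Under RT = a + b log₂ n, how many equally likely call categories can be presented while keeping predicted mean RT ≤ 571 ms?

Set 395 + 60·log₂ n ≤ 571 → log₂ n ≤ (571 − 395)/60 = 2.9333.
So n ≤ 2^2.9333 = 7.639; the largest integer n is 7.

7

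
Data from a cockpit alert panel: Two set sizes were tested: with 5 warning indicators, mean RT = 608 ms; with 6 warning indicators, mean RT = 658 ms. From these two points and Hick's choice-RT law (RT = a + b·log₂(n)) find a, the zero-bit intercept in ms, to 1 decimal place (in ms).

Slope: b = (658 − 608) / (log₂ 6 − log₂ 5) = 50/0.2630 = 190.089 ms/bit.
a = RT₁ − b·log₂ n₁ = 608 − 190.089 × 2.3219 = 166.627 ms.

166.6 ms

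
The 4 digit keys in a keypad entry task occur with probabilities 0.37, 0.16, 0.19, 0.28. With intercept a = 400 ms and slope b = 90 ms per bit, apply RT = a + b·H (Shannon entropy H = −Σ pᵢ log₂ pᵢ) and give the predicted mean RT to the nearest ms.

H = 0.37·log₂(1/0.37) + 0.16·log₂(1/0.16) + 0.19·log₂(1/0.19) + 0.28·log₂(1/0.28) = 1.9232 bits.
RT = 400 + 90 × 1.9232 = 573.09 ms.

573 ms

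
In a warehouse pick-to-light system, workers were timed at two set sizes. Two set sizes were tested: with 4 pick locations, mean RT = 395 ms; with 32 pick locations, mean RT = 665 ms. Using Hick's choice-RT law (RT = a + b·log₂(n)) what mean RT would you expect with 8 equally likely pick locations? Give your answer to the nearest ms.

Solve the two-equation system in a and b:
  b = (665 − 395) / (log₂ 32 − log₂ 4) = 270 / (5 − 2) = 90 ms/bit
  a = 395 − 90 × 2 = 215 ms
Then RT(8) = 215 + 90 × log₂ 8 = 215 + 90 × 3 ≈ 485.000 ms.

485 ms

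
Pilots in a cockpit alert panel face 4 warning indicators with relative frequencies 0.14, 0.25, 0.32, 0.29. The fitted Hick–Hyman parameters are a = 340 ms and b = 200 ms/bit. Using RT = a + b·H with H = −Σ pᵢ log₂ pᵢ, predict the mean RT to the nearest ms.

728 ms

H = 0.14·log₂(1/0.14) + 0.25·log₂(1/0.25) + 0.32·log₂(1/0.32) + 0.29·log₂(1/0.29) = 1.9410 bits.
RT = 340 + 200 × 1.9410 = 728.21 ms.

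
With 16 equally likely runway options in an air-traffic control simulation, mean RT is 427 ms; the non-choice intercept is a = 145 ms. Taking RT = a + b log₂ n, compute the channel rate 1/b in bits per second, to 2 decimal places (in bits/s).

b = (427 − 145)/log₂ 16 = 282/4 = 70.500 ms per bit = 0.07050 s/bit; the reciprocal is 14.184 bits/s.

14.18 bits/s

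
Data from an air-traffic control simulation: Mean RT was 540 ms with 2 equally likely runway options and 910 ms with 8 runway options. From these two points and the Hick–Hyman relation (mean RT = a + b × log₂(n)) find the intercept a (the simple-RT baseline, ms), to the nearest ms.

355 ms

Slope: b = (910 − 540) / (log₂ 8 − log₂ 2) = 370/2.0000 = 185 ms/bit.
a = RT₁ − b·log₂ n₁ = 540 − 185 × 1 = 355.000 ms.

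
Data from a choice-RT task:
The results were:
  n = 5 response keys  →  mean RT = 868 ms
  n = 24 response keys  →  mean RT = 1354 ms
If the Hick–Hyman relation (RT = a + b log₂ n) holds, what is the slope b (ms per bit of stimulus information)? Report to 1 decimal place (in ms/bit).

214.8 ms/bit

Slope: b = (1354 − 868) / (log₂ 24 − log₂ 5) = 486/2.2630 = 214.756 ms/bit.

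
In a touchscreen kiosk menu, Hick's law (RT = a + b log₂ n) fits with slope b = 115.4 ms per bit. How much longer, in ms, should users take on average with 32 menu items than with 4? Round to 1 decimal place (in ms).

346.2 ms

Only the slope matters, since a is common to both: ΔRT = b·log₂(n₂/n₁).
log₂(32) − log₂(4) = log₂(32/4) = log₂(8) = 3.
ΔRT = 115.4 × 3.0000 = 346.200 ms.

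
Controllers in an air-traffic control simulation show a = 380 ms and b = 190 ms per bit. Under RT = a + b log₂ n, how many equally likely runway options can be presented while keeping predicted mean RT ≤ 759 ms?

3

190·log₂ n ≤ 759 − 380 = 379, giving log₂ n ≤ 1.9947 and n ≤ 3.985. The largest whole number is 3.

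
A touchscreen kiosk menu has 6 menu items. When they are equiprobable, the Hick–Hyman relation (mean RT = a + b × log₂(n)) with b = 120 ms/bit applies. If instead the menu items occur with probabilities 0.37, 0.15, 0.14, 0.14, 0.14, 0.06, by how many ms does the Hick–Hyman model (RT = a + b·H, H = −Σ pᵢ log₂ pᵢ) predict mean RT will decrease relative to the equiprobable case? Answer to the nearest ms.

Equiprobable entropy H₀ = log₂ 6 = 2.5850 bits.
Skewed entropy H = −Σ pᵢ log₂ pᵢ = 2.3761 bits.
ΔRT = b·(H₀ − H) = 120 × 0.2088 = 25.06 ms.

25 ms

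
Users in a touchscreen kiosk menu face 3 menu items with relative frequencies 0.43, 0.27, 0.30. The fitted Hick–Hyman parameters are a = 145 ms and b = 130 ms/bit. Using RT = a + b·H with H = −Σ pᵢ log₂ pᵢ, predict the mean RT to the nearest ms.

Entropy contributions −pᵢ log₂ pᵢ: 0.5236, 0.5100, 0.5211; sum H = 1.5547 bits.
RT = a + bH = 145 + 130·1.5547 = 347.11 ms.

347 ms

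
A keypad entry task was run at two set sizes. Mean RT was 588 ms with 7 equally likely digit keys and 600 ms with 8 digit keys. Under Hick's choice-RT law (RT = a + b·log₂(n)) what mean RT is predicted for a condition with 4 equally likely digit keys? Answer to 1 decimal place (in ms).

537.7 ms

Fit slope and intercept:
  b = (600 − 588) / (log₂ 8 − log₂ 7) = 12 / (3 − 2.8074) = 62.291 ms/bit
  a = 588 − 62.291 × 2.8074 = 413.128 ms
Then RT(4) = 413.128 + 62.291 × log₂ 4 = 413.128 + 62.291 × 2 ≈ 537.709 ms.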